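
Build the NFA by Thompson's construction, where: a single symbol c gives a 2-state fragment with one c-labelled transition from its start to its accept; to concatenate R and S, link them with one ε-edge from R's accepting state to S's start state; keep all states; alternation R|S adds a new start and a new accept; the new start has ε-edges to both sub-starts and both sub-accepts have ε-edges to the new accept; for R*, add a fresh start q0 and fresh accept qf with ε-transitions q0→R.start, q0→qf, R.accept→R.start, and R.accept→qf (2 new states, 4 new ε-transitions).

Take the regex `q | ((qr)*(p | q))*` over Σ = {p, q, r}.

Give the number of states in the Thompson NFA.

18

Recursing over subexpressions:
Each of the 5 symbol leaves contributes a 2-state fragment.
  qr — 4 states
  (qr)* — 6 states
  p | q — 6 states
  (qr)*(p | q) — 12 states
  ((qr)*(p | q))* — 14 states
  q | ((qr)*(p | q))* — 18 states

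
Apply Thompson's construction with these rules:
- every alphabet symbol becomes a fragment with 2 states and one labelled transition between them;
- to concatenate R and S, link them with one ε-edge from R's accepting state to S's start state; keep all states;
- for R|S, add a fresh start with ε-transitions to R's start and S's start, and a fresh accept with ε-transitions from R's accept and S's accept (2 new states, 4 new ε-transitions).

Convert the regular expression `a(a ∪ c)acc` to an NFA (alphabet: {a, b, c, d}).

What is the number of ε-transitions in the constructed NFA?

8

Bottom-up over the parse tree:
Each of the 6 symbol leaves contributes 0 ε-transitions.
  a ∪ c : 4 ε-transitions
  a(a ∪ c)acc : 8 ε-transitions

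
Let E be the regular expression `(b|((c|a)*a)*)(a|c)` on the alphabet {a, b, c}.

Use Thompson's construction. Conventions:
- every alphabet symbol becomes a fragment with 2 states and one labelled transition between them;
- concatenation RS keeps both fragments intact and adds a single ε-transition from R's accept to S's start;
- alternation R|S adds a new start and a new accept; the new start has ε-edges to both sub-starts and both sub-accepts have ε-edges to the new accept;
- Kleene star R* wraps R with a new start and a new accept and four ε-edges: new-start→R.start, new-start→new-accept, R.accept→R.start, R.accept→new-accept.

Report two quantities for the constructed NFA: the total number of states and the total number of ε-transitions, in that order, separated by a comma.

22, 22

Recursing over subexpressions:
Each of the 6 symbol leaves contributes 2 states and 0 ε-transitions.
  c|a — 6 states, 4 ε-transitions
  (c|a)* — 8 states, 8 ε-transitions
  (c|a)*a — 10 states, 9 ε-transitions
  ((c|a)*a)* — 12 states, 13 ε-transitions
  b|((c|a)*a)* — 16 states, 17 ε-transitions
  a|c — 6 states, 4 ε-transitions
  (b|((c|a)*a)*)(a|c) — 22 states, 22 ε-transitions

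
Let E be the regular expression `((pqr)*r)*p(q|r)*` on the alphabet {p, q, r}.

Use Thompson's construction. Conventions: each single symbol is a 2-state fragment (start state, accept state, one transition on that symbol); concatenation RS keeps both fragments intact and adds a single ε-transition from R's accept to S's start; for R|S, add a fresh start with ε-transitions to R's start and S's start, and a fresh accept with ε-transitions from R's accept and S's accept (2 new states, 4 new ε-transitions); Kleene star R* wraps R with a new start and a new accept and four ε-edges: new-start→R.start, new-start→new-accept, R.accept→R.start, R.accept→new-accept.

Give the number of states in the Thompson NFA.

22

Bottom-up over the parse tree:
Each of the 7 symbol leaves contributes a 2-state fragment.
  pqr — 6 states
  (pqr)* — 8 states
  (pqr)*r — 10 states
  ((pqr)*r)* — 12 states
  q|r — 6 states
  (q|r)* — 8 states
  ((pqr)*r)*p(q|r)* — 22 states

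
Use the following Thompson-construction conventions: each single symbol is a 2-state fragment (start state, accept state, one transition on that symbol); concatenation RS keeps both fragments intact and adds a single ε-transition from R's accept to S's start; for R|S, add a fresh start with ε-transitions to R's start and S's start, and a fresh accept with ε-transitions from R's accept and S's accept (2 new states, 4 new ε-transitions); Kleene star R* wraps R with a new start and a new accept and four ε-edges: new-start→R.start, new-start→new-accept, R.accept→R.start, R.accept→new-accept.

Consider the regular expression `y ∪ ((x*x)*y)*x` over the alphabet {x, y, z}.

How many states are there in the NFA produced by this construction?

18

Bottom-up over the parse tree:
Each of the 5 symbol leaves contributes a 2-state fragment.
  x* — 4 states
  x*x — 6 states
  (x*x)* — 8 states
  (x*x)*y — 10 states
  ((x*x)*y)* — 12 states
  ((x*x)*y)*x — 14 states
  y ∪ ((x*x)*y)*x — 18 states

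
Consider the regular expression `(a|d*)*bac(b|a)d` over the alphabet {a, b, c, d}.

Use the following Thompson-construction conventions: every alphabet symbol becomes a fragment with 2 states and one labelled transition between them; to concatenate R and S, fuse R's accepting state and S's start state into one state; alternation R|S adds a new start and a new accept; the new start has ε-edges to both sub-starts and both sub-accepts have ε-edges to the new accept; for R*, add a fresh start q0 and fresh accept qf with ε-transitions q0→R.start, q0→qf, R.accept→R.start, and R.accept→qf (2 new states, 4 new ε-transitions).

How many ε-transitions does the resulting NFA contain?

16

Recursing over subexpressions:
Each of the 8 symbol leaves contributes 0 ε-transitions.
  d* = 4 ε-transitions
  a|d* = 8 ε-transitions
  (a|d*)* = 12 ε-transitions
  b|a = 4 ε-transitions
  (a|d*)*bac(b|a)d = 16 ε-transitions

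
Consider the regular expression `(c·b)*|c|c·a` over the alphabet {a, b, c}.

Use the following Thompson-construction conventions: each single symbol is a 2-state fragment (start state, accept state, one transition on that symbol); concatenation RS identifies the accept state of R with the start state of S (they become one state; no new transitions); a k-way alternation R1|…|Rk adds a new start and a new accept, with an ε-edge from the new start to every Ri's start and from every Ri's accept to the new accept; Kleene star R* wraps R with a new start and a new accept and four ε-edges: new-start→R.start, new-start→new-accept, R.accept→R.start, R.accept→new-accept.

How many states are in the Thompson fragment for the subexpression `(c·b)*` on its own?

5

Fragment for `(c·b)*`:
Each of the 2 symbol leaves contributes a 2-state fragment.
  c·b : 3 states
  (c·b)* : 5 states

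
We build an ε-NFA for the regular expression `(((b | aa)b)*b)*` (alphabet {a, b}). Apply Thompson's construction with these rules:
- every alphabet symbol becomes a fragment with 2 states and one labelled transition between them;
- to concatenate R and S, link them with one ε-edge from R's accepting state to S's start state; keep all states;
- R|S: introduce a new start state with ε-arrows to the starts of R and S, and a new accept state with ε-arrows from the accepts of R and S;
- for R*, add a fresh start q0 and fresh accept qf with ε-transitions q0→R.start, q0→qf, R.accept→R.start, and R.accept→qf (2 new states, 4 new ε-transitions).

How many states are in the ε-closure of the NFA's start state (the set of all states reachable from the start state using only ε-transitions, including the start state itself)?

Compute the ε-closure size of each fragment's start state recursively; a symbol fragment's start has no outgoing ε-edge, so its closure is just itself (size 1).
  aa — |ε-closure| equals the left operand's closure size = 1 (its accept is not ε-reachable, so the closure stops there)
  b | aa — |ε-closure| = 1 + 1 + 1 = 3 (the new accept is not ε-reachable since no branch accepts ε)
  (b | aa)b — |ε-closure| equals the left operand's closure size = 3 (its accept is not ε-reachable, so the closure stops there)
  ((b | aa)b)* — the star's fresh start ε-reaches both the body's start and the fresh accept: |ε-closure| = 2 + 3 = 5
  ((b | aa)b)*b — the left operand accepts ε, so the closure extends into the next operand (via the concat ε-link); |ε-closure| = 5 + 1 = 6
  (((b | aa)b)*b)* — new start has ε-edges to the inner start and to the new accept, so |ε-closure| = 2 + 6 = 8

8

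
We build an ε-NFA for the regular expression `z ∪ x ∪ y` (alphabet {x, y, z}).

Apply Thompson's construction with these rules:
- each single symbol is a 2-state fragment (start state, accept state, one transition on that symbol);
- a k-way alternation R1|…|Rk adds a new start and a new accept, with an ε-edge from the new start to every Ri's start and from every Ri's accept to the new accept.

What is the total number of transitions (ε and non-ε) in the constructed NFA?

Building bottom-up:
Each of the 3 symbol leaves contributes 1 transition (1 symbol, 0 ε).
  z ∪ x ∪ y — 9 transitions (3 symbol, 6 ε)

9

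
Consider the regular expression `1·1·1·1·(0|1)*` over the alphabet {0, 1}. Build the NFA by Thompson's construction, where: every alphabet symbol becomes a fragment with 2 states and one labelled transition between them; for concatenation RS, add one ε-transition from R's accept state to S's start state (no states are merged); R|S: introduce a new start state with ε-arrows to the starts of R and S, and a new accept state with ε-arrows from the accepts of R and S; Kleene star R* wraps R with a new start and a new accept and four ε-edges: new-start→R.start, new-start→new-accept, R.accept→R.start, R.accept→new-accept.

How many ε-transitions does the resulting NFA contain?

Bottom-up over the parse tree:
Each of the 6 symbol leaves contributes 0 ε-transitions.
  0|1 → 4 ε-transitions
  (0|1)* → 8 ε-transitions
  1·1·1·1·(0|1)* → 12 ε-transitions

12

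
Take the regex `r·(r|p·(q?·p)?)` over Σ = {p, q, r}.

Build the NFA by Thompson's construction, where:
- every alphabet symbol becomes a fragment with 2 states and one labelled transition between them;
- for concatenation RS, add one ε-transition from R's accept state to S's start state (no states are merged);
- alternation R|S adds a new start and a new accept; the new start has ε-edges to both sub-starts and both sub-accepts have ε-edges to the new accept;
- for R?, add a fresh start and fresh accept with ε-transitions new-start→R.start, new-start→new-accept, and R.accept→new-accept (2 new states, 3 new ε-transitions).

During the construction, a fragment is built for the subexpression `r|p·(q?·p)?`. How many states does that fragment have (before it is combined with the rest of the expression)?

14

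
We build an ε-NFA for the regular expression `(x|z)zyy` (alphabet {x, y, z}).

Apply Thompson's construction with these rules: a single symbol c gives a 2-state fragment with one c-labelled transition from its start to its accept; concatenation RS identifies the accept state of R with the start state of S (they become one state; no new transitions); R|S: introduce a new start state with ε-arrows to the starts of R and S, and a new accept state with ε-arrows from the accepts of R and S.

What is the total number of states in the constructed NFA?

9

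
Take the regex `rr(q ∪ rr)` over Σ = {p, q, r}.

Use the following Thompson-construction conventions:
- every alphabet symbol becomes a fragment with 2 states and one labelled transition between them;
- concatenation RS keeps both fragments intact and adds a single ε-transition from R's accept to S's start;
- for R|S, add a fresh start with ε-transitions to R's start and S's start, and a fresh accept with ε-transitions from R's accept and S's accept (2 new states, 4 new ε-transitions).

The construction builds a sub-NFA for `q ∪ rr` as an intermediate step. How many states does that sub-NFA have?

8

Fragment for `q ∪ rr`:
Each of the 3 symbol leaves contributes a 2-state fragment.
  rr : 4 states
  q ∪ rr : 8 states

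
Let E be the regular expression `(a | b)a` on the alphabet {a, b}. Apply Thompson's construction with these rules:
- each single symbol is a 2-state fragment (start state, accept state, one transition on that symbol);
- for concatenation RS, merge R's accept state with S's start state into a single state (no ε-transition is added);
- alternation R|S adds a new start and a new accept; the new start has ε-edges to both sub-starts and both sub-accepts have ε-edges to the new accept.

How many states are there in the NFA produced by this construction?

Per subexpression:
Each of the 3 symbol leaves contributes a 2-state fragment.
  a | b — 6 states
  (a | b)a — 7 states

7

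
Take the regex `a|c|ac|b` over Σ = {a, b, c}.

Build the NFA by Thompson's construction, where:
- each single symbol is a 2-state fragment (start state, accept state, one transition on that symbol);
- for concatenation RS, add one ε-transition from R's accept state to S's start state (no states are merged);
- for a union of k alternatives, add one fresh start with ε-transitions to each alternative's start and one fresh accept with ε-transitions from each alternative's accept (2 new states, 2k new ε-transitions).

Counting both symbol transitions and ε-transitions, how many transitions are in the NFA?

14

Recursing over subexpressions:
Each of the 5 symbol leaves contributes 1 transition (1 symbol, 0 ε).
  ac — 3 transitions (2 symbol, 1 ε)
  a|c|ac|b — 14 transitions (5 symbol, 9 ε)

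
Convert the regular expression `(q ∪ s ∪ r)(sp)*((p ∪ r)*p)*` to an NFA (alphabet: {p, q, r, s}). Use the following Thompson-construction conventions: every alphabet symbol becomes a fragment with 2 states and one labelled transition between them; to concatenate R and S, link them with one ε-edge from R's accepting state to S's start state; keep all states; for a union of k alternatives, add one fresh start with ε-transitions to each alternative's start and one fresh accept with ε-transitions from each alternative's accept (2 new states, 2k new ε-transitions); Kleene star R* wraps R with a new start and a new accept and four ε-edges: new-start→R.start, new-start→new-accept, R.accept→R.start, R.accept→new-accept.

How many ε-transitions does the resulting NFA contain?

Bottom-up over the parse tree:
Each of the 8 symbol leaves contributes 0 ε-transitions.
  q ∪ s ∪ r → 6 ε-transitions
  sp → 1 ε-transition
  (sp)* → 5 ε-transitions
  p ∪ r → 4 ε-transitions
  (p ∪ r)* → 8 ε-transitions
  (p ∪ r)*p → 9 ε-transitions
  ((p ∪ r)*p)* → 13 ε-transitions
  (q ∪ s ∪ r)(sp)*((p ∪ r)*p)* → 26 ε-transitions

26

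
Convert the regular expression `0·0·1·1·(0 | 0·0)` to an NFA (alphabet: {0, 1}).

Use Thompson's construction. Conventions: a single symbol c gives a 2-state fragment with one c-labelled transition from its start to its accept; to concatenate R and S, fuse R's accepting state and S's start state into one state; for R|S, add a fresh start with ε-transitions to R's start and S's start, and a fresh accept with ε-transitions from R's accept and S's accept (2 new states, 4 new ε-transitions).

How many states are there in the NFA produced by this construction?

11

Bottom-up over the parse tree:
Each of the 7 symbol leaves contributes a 2-state fragment.
  0·0 → 3 states
  0 | 0·0 → 7 states
  0·0·1·1·(0 | 0·0) → 11 states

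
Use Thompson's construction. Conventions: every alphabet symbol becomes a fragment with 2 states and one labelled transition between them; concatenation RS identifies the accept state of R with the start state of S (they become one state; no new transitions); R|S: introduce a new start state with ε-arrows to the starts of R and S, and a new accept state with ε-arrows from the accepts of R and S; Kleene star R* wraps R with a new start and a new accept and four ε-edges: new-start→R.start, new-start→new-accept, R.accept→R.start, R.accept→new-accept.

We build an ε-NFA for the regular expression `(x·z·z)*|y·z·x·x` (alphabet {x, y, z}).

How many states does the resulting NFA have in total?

13

Per subexpression:
Each of the 7 symbol leaves contributes a 2-state fragment.
  x·z·z — 4 states
  (x·z·z)* — 6 states
  y·z·x·x — 5 states
  (x·z·z)*|y·z·x·x — 13 states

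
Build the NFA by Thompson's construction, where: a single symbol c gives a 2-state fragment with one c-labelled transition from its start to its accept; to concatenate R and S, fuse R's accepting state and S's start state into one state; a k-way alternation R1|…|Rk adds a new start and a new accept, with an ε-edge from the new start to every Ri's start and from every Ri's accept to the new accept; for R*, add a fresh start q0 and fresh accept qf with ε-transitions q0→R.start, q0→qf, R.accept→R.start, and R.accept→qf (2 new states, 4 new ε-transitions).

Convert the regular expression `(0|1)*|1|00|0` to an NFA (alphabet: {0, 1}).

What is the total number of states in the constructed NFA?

Bottom-up over the parse tree:
Each of the 6 symbol leaves contributes a 2-state fragment.
  0|1 → 6 states
  (0|1)* → 8 states
  00 → 3 states
  (0|1)*|1|00|0 → 17 states

17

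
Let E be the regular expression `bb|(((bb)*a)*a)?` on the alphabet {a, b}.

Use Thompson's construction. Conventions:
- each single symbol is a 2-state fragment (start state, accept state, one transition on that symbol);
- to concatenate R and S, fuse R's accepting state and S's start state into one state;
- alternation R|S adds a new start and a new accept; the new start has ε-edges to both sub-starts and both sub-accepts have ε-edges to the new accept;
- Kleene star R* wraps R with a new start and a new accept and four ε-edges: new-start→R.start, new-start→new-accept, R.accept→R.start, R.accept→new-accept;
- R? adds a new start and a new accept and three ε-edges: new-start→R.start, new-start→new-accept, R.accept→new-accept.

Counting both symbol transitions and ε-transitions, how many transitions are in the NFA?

Per subexpression:
Each of the 6 symbol leaves contributes 1 transition (1 symbol, 0 ε).
  bb → 2 transitions (2 symbol, 0 ε)
  bb → 2 transitions (2 symbol, 0 ε)
  (bb)* → 6 transitions (2 symbol, 4 ε)
  (bb)*a → 7 transitions (3 symbol, 4 ε)
  ((bb)*a)* → 11 transitions (3 symbol, 8 ε)
  ((bb)*a)*a → 12 transitions (4 symbol, 8 ε)
  (((bb)*a)*a)? → 15 transitions (4 symbol, 11 ε)
  bb|(((bb)*a)*a)? → 21 transitions (6 symbol, 15 ε)

21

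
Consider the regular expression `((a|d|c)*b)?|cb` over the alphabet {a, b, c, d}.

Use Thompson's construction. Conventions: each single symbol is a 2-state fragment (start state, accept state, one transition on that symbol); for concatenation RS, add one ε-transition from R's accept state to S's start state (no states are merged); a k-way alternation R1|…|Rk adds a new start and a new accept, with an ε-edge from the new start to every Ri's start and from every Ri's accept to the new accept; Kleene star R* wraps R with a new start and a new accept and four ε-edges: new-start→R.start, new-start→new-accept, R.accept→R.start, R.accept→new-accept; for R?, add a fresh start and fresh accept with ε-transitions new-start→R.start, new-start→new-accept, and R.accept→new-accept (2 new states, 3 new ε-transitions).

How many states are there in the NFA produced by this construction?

Recursing over subexpressions:
Each of the 6 symbol leaves contributes a 2-state fragment.
  a|d|c : 8 states
  (a|d|c)* : 10 states
  (a|d|c)*b : 12 states
  ((a|d|c)*b)? : 14 states
  cb : 4 states
  ((a|d|c)*b)?|cb : 20 states

20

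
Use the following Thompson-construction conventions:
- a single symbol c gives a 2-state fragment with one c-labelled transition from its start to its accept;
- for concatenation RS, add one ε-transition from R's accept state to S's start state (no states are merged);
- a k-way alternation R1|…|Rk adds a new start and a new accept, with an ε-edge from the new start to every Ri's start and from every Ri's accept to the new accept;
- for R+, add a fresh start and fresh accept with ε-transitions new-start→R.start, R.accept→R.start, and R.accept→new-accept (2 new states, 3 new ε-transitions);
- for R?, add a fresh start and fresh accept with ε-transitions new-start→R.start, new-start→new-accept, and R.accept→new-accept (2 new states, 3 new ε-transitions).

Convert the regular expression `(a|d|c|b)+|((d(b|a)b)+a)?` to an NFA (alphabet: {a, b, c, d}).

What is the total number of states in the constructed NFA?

Building bottom-up:
Each of the 9 symbol leaves contributes a 2-state fragment.
  a|d|c|b = 10 states
  (a|d|c|b)+ = 12 states
  b|a = 6 states
  d(b|a)b = 10 states
  (d(b|a)b)+ = 12 states
  (d(b|a)b)+a = 14 states
  ((d(b|a)b)+a)? = 16 states
  (a|d|c|b)+|((d(b|a)b)+a)? = 30 states

30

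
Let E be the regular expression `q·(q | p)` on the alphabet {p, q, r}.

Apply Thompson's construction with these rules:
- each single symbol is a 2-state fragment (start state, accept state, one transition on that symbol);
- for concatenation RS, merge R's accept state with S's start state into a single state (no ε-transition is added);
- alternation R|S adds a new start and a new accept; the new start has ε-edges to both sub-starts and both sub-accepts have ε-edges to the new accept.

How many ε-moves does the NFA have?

4

Per subexpression:
Each of the 3 symbol leaves contributes 0 ε-transitions.
  q | p — 4 ε-transitions
  q·(q | p) — 4 ε-transitions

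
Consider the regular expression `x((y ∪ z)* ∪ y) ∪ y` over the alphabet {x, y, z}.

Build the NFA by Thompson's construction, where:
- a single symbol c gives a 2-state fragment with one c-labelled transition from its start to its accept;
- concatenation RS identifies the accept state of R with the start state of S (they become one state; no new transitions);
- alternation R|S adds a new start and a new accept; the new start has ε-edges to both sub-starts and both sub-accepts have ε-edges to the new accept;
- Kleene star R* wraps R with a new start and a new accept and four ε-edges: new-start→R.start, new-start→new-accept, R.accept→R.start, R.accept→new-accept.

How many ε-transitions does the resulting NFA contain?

Bottom-up over the parse tree:
Each of the 5 symbol leaves contributes 0 ε-transitions.
  y ∪ z → 4 ε-transitions
  (y ∪ z)* → 8 ε-transitions
  (y ∪ z)* ∪ y → 12 ε-transitions
  x((y ∪ z)* ∪ y) → 12 ε-transitions
  x((y ∪ z)* ∪ y) ∪ y → 16 ε-transitions

16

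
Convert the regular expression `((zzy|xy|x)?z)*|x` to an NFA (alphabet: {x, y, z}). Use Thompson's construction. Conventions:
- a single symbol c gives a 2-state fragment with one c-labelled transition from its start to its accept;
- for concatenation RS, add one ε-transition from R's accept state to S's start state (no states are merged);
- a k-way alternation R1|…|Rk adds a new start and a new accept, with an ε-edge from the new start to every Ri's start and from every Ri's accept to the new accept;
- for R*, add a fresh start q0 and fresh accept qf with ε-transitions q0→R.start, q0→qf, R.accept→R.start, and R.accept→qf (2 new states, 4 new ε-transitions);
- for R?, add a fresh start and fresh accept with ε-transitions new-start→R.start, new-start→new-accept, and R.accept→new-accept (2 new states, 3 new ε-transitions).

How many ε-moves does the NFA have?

Recursing over subexpressions:
Each of the 8 symbol leaves contributes 0 ε-transitions.
  zzy — 2 ε-transitions
  xy — 1 ε-transition
  zzy|xy|x — 9 ε-transitions
  (zzy|xy|x)? — 12 ε-transitions
  (zzy|xy|x)?z — 13 ε-transitions
  ((zzy|xy|x)?z)* — 17 ε-transitions
  ((zzy|xy|x)?z)*|x — 21 ε-transitions

21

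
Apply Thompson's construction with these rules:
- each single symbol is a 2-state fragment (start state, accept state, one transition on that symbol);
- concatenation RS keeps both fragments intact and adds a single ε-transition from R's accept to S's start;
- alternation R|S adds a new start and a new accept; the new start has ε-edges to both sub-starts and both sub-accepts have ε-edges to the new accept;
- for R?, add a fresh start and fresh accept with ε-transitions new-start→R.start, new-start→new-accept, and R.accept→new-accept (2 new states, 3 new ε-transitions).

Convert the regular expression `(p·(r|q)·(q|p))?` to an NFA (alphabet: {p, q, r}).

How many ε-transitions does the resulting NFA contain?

13

By structural recursion:
Each of the 5 symbol leaves contributes 0 ε-transitions.
  r|q — 4 ε-transitions
  q|p — 4 ε-transitions
  p·(r|q)·(q|p) — 10 ε-transitions
  (p·(r|q)·(q|p))? — 13 ε-transitions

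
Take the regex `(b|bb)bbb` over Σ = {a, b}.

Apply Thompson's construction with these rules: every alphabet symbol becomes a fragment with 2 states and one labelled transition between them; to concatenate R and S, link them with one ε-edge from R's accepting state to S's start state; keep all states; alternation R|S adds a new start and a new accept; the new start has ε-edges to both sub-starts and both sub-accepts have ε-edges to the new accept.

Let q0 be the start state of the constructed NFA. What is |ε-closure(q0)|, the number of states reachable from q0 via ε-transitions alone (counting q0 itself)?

3

Work bottom-up. For each fragment F, track |ε-closure(F.start)| and whether F's accept lies in that closure (i.e. whether F accepts ε). A single-symbol fragment has closure size 1 and does not accept ε.
  bb — same as the first factor's closure: |closure| = 1
  b|bb — |closure| = 1 + 1 + 1 = 3 (the new accept is not ε-reachable since no branch accepts ε)
  (b|bb)bbb — |closure| equals the left operand's closure size = 3 (its accept is not ε-reachable, so the closure stops there)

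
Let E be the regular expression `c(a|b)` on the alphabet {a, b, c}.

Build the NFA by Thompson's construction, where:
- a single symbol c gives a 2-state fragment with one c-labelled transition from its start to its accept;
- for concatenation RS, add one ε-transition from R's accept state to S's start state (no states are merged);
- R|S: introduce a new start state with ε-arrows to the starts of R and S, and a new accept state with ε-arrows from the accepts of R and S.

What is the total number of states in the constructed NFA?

Building bottom-up:
Each of the 3 symbol leaves contributes a 2-state fragment.
  a|b — 6 states
  c(a|b) — 8 states

8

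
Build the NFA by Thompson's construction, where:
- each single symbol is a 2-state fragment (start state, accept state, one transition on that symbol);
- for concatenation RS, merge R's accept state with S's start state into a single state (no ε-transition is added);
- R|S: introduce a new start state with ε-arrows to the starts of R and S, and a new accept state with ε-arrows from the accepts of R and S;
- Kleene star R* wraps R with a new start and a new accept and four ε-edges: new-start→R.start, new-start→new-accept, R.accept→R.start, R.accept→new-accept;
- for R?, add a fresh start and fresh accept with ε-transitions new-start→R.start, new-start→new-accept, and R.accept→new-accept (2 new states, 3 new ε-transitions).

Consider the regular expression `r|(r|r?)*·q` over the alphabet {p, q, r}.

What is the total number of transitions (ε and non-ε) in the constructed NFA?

19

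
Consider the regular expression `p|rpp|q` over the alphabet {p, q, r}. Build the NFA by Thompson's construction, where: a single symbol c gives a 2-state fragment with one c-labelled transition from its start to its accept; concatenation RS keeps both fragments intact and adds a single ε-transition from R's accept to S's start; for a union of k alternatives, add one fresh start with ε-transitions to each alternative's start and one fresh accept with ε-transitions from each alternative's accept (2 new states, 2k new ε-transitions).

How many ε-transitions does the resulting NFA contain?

8

Recursing over subexpressions:
Each of the 5 symbol leaves contributes 0 ε-transitions.
  rpp → 2 ε-transitions
  p|rpp|q → 8 ε-transitions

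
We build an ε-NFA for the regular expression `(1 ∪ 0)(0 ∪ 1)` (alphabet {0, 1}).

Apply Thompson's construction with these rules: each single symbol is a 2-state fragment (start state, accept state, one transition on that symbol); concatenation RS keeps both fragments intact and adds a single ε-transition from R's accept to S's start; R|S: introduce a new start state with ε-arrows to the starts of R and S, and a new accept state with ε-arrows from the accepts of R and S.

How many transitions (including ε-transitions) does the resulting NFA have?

13

Recursing over subexpressions:
Each of the 4 symbol leaves contributes 1 transition (1 symbol, 0 ε).
  1 ∪ 0 → 6 transitions (2 symbol, 4 ε)
  0 ∪ 1 → 6 transitions (2 symbol, 4 ε)
  (1 ∪ 0)(0 ∪ 1) → 13 transitions (4 symbol, 9 ε)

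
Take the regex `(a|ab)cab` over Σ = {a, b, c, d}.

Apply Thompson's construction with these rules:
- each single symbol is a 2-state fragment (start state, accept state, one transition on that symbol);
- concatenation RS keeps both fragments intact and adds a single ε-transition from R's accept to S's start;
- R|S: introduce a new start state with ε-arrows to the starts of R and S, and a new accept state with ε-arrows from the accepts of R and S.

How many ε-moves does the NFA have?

8

Per subexpression:
Each of the 6 symbol leaves contributes 0 ε-transitions.
  ab — 1 ε-transition
  a|ab — 5 ε-transitions
  (a|ab)cab — 8 ε-transitions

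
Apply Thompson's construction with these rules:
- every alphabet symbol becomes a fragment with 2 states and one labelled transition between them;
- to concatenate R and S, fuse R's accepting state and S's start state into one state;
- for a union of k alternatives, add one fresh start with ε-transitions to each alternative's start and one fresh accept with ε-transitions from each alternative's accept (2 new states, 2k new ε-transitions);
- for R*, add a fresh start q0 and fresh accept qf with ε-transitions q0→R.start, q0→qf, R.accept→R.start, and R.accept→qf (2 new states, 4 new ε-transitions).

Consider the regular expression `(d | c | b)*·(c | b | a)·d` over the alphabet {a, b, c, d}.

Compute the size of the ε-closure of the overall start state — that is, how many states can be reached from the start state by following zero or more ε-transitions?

9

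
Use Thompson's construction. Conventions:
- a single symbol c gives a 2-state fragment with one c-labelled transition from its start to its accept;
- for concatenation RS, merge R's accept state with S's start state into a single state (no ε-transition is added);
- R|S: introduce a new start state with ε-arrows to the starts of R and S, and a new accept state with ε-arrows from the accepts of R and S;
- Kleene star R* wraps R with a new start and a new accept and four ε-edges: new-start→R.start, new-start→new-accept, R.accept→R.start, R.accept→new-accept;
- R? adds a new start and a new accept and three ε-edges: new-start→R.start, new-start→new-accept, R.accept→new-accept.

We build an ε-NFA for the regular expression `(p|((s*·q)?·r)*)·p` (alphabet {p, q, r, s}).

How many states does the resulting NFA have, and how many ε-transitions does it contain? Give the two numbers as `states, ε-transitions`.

15, 15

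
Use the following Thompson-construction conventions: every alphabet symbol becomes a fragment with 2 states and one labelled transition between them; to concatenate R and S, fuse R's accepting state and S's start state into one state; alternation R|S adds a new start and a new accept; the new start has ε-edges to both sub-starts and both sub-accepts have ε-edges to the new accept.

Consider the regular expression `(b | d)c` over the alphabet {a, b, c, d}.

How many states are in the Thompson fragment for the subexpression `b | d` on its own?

Fragment for `b | d`:
Each of the 2 symbol leaves contributes a 2-state fragment.
  b | d — 6 states

6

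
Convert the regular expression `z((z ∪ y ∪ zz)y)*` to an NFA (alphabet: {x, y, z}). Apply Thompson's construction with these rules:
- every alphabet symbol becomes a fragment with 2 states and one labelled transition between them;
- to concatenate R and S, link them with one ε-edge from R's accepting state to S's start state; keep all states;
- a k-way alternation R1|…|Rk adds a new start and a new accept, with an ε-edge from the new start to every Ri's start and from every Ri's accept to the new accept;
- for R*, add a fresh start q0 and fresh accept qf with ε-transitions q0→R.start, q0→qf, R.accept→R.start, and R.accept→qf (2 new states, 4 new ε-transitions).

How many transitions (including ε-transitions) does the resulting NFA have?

Bottom-up over the parse tree:
Each of the 6 symbol leaves contributes 1 transition (1 symbol, 0 ε).
  zz = 3 transitions (2 symbol, 1 ε)
  z ∪ y ∪ zz = 11 transitions (4 symbol, 7 ε)
  (z ∪ y ∪ zz)y = 13 transitions (5 symbol, 8 ε)
  ((z ∪ y ∪ zz)y)* = 17 transitions (5 symbol, 12 ε)
  z((z ∪ y ∪ zz)y)* = 19 transitions (6 symbol, 13 ε)

19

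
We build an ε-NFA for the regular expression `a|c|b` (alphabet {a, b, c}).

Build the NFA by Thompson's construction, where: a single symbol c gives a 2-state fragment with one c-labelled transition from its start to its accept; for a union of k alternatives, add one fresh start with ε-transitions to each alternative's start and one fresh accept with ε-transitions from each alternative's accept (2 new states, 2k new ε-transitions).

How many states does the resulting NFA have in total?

8

Building bottom-up:
Each of the 3 symbol leaves contributes a 2-state fragment.
  a|c|b : 8 states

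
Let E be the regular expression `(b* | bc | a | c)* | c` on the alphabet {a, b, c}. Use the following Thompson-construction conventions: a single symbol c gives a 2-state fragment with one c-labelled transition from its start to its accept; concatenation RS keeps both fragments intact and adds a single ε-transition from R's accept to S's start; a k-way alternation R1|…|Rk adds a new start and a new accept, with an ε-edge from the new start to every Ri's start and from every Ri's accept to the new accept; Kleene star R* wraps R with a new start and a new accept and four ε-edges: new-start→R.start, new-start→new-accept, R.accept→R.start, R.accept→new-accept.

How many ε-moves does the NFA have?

Recursing over subexpressions:
Each of the 6 symbol leaves contributes 0 ε-transitions.
  b* : 4 ε-transitions
  bc : 1 ε-transition
  b* | bc | a | c : 13 ε-transitions
  (b* | bc | a | c)* : 17 ε-transitions
  (b* | bc | a | c)* | c : 21 ε-transitions

21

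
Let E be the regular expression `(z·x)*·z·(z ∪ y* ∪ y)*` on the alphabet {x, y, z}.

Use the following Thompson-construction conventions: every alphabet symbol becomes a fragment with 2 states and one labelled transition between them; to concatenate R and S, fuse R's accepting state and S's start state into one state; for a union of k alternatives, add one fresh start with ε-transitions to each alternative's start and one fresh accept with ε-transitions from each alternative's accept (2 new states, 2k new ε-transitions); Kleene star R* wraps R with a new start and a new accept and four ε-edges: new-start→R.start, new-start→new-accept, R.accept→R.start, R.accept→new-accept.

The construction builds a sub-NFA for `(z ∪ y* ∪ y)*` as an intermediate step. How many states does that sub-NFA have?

Fragment for `(z ∪ y* ∪ y)*`:
Each of the 3 symbol leaves contributes a 2-state fragment.
  y* — 4 states
  z ∪ y* ∪ y — 10 states
  (z ∪ y* ∪ y)* — 12 states

12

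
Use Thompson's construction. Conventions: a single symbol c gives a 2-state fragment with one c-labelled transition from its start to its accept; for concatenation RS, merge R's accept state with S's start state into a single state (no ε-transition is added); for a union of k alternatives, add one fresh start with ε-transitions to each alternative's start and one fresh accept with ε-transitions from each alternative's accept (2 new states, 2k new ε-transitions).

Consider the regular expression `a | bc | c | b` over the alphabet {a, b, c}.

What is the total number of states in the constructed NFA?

11

By structural recursion:
Each of the 5 symbol leaves contributes a 2-state fragment.
  bc → 3 states
  a | bc | c | b → 11 states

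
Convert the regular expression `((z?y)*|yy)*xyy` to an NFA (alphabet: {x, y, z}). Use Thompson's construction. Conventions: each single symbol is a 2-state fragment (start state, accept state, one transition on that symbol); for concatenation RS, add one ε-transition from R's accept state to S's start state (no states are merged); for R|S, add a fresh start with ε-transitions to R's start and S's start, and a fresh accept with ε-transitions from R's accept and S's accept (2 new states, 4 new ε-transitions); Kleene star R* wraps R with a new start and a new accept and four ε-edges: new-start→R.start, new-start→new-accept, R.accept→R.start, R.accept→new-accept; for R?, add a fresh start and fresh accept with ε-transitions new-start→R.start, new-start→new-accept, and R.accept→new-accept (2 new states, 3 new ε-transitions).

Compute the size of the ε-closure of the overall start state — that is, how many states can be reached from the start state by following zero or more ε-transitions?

Let C(F) = |ε-closure(F.start)| within fragment F, and note whether F accepts ε. Symbol fragments have C = 1 and do not accept ε. Then:
  z? → new start has ε-edges to the inner start and to the new accept, so C = 2 + 1 = 3
  z?y → the left operand accepts ε, so the closure extends into the next operand (via the concat ε-link); C = 3 + 1 = 4
  (z?y)* → new start has ε-edges to the inner start and to the new accept, so C = 2 + 4 = 6
  yy → same as the first factor's closure: C = 1
  (z?y)*|yy → new start ε-reaches every alternative's start; at least one alternative accepts ε, so the union's new accept is reached too: C = 1 + 6 + 1 + 1 = 9
  ((z?y)*|yy)* → the star's fresh start ε-reaches both the body's start and the fresh accept: C = 2 + 9 = 11
  ((z?y)*|yy)*xyy → C = 11 + 1 = 12 (closure spills across the concat boundary because the left factor accepts ε)

12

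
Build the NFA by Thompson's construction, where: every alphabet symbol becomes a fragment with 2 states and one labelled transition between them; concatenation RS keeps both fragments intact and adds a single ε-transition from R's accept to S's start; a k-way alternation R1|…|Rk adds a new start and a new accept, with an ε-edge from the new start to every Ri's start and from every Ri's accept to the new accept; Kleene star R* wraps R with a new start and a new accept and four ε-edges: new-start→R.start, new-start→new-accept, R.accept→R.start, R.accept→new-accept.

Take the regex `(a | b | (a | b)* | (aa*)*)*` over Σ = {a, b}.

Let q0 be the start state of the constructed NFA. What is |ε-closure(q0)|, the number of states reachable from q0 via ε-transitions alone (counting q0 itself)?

Work bottom-up. For each fragment F, track |ε-closure(F.start)| and whether F's accept lies in that closure (i.e. whether F accepts ε). A single-symbol fragment has closure size 1 and does not accept ε.
  a | b : new start ε-reaches every alternative's start; none of them accept ε, so the new accept is not reached: C = 1 + 1 + 1 = 3
  (a | b)* : the star's fresh start ε-reaches both the body's start and the fresh accept: C = 2 + 3 = 5
  a* : C = 1 (new start) + 1 (body) + 1 (new accept) = 3
  aa* : same as the first factor's closure: C = 1
  (aa*)* : C = 1 (new start) + 1 (body) + 1 (new accept) = 3
  a | b | (a | b)* | (aa*)* : new start ε-reaches every alternative's start; at least one alternative accepts ε, so the union's new accept is reached too: C = 1 + 1 + 1 + 5 + 3 + 1 = 12
  (a | b | (a | b)* | (aa*)*)* : the star's fresh start ε-reaches both the body's start and the fresh accept: C = 2 + 12 = 14

14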